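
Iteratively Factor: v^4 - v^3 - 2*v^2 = (v - 2)*(v^3 + v^2) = v*(v - 2)*(v^2 + v) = v^2*(v - 2)*(v + 1)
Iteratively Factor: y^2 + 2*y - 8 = (y - 2)*(y + 4)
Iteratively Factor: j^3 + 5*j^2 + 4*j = (j)*(j^2 + 5*j + 4) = j*(j + 4)*(j + 1)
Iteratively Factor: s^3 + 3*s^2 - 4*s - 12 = (s + 2)*(s^2 + s - 6) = (s - 2)*(s + 2)*(s + 3)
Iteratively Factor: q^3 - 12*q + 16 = (q + 4)*(q^2 - 4*q + 4) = (q - 2)*(q + 4)*(q - 2)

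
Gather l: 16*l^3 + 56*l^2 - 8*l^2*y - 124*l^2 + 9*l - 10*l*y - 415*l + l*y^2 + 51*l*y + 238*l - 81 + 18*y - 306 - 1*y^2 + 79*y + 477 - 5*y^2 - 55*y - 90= 16*l^3 + l^2*(-8*y - 68) + l*(y^2 + 41*y - 168) - 6*y^2 + 42*y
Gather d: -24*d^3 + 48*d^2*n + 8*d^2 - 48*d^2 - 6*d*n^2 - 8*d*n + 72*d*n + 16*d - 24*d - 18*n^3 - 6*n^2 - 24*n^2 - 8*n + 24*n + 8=-24*d^3 + d^2*(48*n - 40) + d*(-6*n^2 + 64*n - 8) - 18*n^3 - 30*n^2 + 16*n + 8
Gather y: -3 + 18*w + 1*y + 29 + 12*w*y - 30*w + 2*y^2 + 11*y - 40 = -12*w + 2*y^2 + y*(12*w + 12) - 14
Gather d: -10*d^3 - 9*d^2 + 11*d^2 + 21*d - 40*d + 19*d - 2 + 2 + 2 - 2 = -10*d^3 + 2*d^2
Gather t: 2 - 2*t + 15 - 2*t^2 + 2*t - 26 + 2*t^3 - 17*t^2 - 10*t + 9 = 2*t^3 - 19*t^2 - 10*t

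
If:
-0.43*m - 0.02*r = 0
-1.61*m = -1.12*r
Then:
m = 0.00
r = 0.00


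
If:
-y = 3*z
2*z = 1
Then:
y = -3/2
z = 1/2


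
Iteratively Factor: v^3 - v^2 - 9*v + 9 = (v + 3)*(v^2 - 4*v + 3) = (v - 1)*(v + 3)*(v - 3)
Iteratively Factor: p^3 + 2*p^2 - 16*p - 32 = (p + 2)*(p^2 - 16) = (p + 2)*(p + 4)*(p - 4)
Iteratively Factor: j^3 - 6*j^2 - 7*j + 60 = (j + 3)*(j^2 - 9*j + 20) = (j - 4)*(j + 3)*(j - 5)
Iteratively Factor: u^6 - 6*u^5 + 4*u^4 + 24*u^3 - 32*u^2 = (u - 2)*(u^5 - 4*u^4 - 4*u^3 + 16*u^2) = (u - 2)*(u + 2)*(u^4 - 6*u^3 + 8*u^2) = u*(u - 2)*(u + 2)*(u^3 - 6*u^2 + 8*u) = u*(u - 4)*(u - 2)*(u + 2)*(u^2 - 2*u) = u^2*(u - 4)*(u - 2)*(u + 2)*(u - 2)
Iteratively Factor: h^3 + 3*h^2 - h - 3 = (h - 1)*(h^2 + 4*h + 3) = (h - 1)*(h + 3)*(h + 1)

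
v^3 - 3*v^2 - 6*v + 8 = (v - 4)*(v - 1)*(v + 2)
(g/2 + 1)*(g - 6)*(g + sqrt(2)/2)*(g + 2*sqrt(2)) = g^4/2 - 2*g^3 + 5*sqrt(2)*g^3/4 - 5*sqrt(2)*g^2 - 5*g^2 - 15*sqrt(2)*g - 4*g - 12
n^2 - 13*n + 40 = (n - 8)*(n - 5)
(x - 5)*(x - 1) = x^2 - 6*x + 5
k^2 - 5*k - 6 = (k - 6)*(k + 1)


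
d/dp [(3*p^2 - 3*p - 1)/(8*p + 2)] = (12*p^2 + 6*p + 1)/(2*(16*p^2 + 8*p + 1))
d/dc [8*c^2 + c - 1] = 16*c + 1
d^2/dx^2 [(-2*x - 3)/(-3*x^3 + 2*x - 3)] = 2*((2*x + 3)*(9*x^2 - 2)^2 + (-18*x^2 - 9*x*(2*x + 3) + 4)*(3*x^3 - 2*x + 3))/(3*x^3 - 2*x + 3)^3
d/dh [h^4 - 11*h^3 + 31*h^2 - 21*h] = 4*h^3 - 33*h^2 + 62*h - 21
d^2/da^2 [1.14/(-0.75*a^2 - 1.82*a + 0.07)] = (1.2825*a^2 + 3.1122*a - 1.14*(1.5*a + 1.82)*(3.0*a + 3.64) - 0.1197)/(0.75*a^2 + 1.82*a - 0.07)^3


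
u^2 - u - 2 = (u - 2)*(u + 1)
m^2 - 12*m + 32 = (m - 8)*(m - 4)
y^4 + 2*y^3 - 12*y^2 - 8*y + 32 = (y - 2)^2*(y + 2)*(y + 4)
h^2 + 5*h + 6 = (h + 2)*(h + 3)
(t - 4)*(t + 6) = t^2 + 2*t - 24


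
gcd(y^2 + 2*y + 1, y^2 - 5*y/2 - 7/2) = y + 1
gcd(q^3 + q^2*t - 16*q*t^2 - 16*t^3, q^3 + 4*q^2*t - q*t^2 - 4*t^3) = q^2 + 5*q*t + 4*t^2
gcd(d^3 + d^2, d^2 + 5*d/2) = d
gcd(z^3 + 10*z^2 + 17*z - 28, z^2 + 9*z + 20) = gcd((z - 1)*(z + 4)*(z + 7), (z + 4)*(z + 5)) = z + 4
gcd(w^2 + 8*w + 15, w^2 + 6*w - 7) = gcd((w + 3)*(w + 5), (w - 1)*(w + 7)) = 1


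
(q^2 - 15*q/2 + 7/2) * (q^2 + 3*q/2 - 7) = q^4 - 6*q^3 - 59*q^2/4 + 231*q/4 - 49/2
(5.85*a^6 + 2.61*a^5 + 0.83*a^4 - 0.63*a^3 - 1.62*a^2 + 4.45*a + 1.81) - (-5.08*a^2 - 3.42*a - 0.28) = 5.85*a^6 + 2.61*a^5 + 0.83*a^4 - 0.63*a^3 + 3.46*a^2 + 7.87*a + 2.09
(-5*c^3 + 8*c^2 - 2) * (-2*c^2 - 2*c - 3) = 10*c^5 - 6*c^4 - c^3 - 20*c^2 + 4*c + 6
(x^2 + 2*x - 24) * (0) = 0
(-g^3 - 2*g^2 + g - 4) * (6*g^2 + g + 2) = -6*g^5 - 13*g^4 + 2*g^3 - 27*g^2 - 2*g - 8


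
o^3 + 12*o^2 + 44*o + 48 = (o + 2)*(o + 4)*(o + 6)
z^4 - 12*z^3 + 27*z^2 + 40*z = z*(z - 8)*(z - 5)*(z + 1)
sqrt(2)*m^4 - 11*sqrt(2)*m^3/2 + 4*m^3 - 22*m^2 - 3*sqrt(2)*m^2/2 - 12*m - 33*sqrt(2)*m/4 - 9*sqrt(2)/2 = (m - 6)*(m + sqrt(2)/2)*(m + 3*sqrt(2)/2)*(sqrt(2)*m + sqrt(2)/2)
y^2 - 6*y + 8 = (y - 4)*(y - 2)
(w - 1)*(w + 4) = w^2 + 3*w - 4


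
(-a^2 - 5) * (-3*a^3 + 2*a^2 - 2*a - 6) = 3*a^5 - 2*a^4 + 17*a^3 - 4*a^2 + 10*a + 30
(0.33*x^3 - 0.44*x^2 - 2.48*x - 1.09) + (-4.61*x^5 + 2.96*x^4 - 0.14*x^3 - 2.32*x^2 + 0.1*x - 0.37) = -4.61*x^5 + 2.96*x^4 + 0.19*x^3 - 2.76*x^2 - 2.38*x - 1.46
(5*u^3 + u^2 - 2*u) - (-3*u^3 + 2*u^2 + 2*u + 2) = 8*u^3 - u^2 - 4*u - 2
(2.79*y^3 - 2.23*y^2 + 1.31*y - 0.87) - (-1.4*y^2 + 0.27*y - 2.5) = 2.79*y^3 - 0.83*y^2 + 1.04*y + 1.63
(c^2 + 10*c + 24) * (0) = 0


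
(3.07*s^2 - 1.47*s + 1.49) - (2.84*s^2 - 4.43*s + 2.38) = 0.23*s^2 + 2.96*s - 0.89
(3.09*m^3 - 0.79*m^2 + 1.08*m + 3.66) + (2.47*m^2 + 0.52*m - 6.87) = 3.09*m^3 + 1.68*m^2 + 1.6*m - 3.21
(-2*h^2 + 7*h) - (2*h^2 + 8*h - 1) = -4*h^2 - h + 1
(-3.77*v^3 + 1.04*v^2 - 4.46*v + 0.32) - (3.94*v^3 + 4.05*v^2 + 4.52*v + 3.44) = -7.71*v^3 - 3.01*v^2 - 8.98*v - 3.12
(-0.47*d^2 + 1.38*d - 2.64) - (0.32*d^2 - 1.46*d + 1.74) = -0.79*d^2 + 2.84*d - 4.38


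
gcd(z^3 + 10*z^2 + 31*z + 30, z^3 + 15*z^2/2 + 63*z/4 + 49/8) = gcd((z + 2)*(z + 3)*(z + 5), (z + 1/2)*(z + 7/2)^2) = 1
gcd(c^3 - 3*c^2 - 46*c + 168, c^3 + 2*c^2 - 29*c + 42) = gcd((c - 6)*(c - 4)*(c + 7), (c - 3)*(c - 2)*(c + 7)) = c + 7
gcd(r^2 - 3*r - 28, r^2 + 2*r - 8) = r + 4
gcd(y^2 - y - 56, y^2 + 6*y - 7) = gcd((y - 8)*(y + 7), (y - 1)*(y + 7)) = y + 7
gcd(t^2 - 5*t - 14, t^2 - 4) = t + 2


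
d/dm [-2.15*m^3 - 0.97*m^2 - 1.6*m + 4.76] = -6.45*m^2 - 1.94*m - 1.6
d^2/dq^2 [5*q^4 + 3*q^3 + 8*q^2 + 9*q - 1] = 60*q^2 + 18*q + 16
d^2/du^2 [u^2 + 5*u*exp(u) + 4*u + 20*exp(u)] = 5*u*exp(u) + 30*exp(u) + 2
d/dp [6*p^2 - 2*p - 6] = 12*p - 2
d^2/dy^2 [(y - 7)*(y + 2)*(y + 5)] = 6*y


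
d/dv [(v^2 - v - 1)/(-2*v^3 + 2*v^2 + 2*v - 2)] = (v^3/2 - v^2/2 - v - 1)/(v^5 - v^4 - 2*v^3 + 2*v^2 + v - 1)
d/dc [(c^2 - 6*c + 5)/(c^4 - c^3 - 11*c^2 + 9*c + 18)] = (2*(c - 3)*(c^4 - c^3 - 11*c^2 + 9*c + 18) - (c^2 - 6*c + 5)*(4*c^3 - 3*c^2 - 22*c + 9))/(c^4 - c^3 - 11*c^2 + 9*c + 18)^2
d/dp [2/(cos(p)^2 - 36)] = 4*sin(p)*cos(p)/(cos(p)^2 - 36)^2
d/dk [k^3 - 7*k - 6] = 3*k^2 - 7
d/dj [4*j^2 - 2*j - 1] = 8*j - 2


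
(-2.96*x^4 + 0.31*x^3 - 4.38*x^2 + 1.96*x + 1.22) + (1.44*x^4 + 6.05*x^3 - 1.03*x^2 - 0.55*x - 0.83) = -1.52*x^4 + 6.36*x^3 - 5.41*x^2 + 1.41*x + 0.39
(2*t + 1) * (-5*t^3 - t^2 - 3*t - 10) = -10*t^4 - 7*t^3 - 7*t^2 - 23*t - 10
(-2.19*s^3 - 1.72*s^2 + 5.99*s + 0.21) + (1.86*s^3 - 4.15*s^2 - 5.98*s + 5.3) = -0.33*s^3 - 5.87*s^2 + 0.00999999999999979*s + 5.51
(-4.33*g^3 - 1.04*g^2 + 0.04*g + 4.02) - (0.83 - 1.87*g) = -4.33*g^3 - 1.04*g^2 + 1.91*g + 3.19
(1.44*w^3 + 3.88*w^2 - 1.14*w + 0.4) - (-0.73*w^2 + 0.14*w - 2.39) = 1.44*w^3 + 4.61*w^2 - 1.28*w + 2.79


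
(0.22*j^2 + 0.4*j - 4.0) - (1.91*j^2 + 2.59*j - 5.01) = -1.69*j^2 - 2.19*j + 1.01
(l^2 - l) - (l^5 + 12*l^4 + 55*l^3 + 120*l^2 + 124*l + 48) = -l^5 - 12*l^4 - 55*l^3 - 119*l^2 - 125*l - 48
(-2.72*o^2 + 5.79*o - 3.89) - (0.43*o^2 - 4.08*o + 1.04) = -3.15*o^2 + 9.87*o - 4.93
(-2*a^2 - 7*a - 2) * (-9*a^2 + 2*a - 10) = 18*a^4 + 59*a^3 + 24*a^2 + 66*a + 20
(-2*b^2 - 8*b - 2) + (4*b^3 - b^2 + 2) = 4*b^3 - 3*b^2 - 8*b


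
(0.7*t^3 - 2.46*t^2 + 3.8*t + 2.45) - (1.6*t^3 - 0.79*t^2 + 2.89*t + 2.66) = -0.9*t^3 - 1.67*t^2 + 0.91*t - 0.21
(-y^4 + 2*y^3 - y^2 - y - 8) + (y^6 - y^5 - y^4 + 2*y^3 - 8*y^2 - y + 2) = y^6 - y^5 - 2*y^4 + 4*y^3 - 9*y^2 - 2*y - 6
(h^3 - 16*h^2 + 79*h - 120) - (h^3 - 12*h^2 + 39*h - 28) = -4*h^2 + 40*h - 92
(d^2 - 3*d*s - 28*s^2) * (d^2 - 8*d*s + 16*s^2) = d^4 - 11*d^3*s + 12*d^2*s^2 + 176*d*s^3 - 448*s^4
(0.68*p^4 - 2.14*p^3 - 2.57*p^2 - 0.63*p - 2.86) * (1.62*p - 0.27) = 1.1016*p^5 - 3.6504*p^4 - 3.5856*p^3 - 0.3267*p^2 - 4.4631*p + 0.7722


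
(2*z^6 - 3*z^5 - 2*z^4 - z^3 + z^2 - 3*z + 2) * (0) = 0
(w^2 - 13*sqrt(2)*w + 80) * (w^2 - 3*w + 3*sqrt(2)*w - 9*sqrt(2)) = w^4 - 10*sqrt(2)*w^3 - 3*w^3 + 2*w^2 + 30*sqrt(2)*w^2 - 6*w + 240*sqrt(2)*w - 720*sqrt(2)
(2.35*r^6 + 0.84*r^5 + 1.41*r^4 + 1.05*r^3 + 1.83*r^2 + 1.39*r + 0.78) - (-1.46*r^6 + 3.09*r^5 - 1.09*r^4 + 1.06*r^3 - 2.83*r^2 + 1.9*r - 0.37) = 3.81*r^6 - 2.25*r^5 + 2.5*r^4 - 0.01*r^3 + 4.66*r^2 - 0.51*r + 1.15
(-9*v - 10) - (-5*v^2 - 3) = 5*v^2 - 9*v - 7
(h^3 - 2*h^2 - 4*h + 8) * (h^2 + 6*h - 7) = h^5 + 4*h^4 - 23*h^3 - 2*h^2 + 76*h - 56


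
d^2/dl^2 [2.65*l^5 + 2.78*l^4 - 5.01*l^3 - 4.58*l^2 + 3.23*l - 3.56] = 53.0*l^3 + 33.36*l^2 - 30.06*l - 9.16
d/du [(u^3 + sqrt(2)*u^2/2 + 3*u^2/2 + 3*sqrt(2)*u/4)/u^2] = 1 - 3*sqrt(2)/(4*u^2)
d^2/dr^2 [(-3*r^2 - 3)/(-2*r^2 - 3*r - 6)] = 18*(-2*r^3 - 8*r^2 + 6*r + 11)/(8*r^6 + 36*r^5 + 126*r^4 + 243*r^3 + 378*r^2 + 324*r + 216)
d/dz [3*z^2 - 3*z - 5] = 6*z - 3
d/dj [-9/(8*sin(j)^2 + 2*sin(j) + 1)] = 18*(8*sin(j) + 1)*cos(j)/(8*sin(j)^2 + 2*sin(j) + 1)^2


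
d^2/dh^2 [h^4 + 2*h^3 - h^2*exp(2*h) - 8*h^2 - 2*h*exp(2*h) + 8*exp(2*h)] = -4*h^2*exp(2*h) + 12*h^2 - 16*h*exp(2*h) + 12*h + 22*exp(2*h) - 16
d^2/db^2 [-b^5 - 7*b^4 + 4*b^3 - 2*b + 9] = 4*b*(-5*b^2 - 21*b + 6)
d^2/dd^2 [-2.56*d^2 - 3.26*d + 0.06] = -5.12000000000000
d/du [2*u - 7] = 2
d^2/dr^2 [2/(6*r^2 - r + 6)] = 4*(-36*r^2 + 6*r + (12*r - 1)^2 - 36)/(6*r^2 - r + 6)^3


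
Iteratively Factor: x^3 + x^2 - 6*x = (x)*(x^2 + x - 6) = x*(x + 3)*(x - 2)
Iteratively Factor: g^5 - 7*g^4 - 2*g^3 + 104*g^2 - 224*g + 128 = (g - 4)*(g^4 - 3*g^3 - 14*g^2 + 48*g - 32) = (g - 4)^2*(g^3 + g^2 - 10*g + 8) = (g - 4)^2*(g - 1)*(g^2 + 2*g - 8) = (g - 4)^2*(g - 2)*(g - 1)*(g + 4)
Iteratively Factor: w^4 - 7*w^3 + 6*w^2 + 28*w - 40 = (w - 5)*(w^3 - 2*w^2 - 4*w + 8) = (w - 5)*(w - 2)*(w^2 - 4) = (w - 5)*(w - 2)*(w + 2)*(w - 2)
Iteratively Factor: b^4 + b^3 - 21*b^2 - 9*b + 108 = (b + 4)*(b^3 - 3*b^2 - 9*b + 27) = (b - 3)*(b + 4)*(b^2 - 9) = (b - 3)^2*(b + 4)*(b + 3)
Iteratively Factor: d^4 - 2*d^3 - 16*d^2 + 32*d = (d)*(d^3 - 2*d^2 - 16*d + 32) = d*(d - 2)*(d^2 - 16) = d*(d - 4)*(d - 2)*(d + 4)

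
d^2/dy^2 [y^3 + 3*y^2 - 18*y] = 6*y + 6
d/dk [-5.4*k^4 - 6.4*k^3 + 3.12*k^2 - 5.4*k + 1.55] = -21.6*k^3 - 19.2*k^2 + 6.24*k - 5.4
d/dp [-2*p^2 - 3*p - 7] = -4*p - 3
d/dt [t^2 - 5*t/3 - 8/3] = 2*t - 5/3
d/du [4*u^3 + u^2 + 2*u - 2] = 12*u^2 + 2*u + 2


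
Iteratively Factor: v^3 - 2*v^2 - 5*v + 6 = (v + 2)*(v^2 - 4*v + 3) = (v - 1)*(v + 2)*(v - 3)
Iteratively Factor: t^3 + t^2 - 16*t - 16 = (t + 4)*(t^2 - 3*t - 4) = (t - 4)*(t + 4)*(t + 1)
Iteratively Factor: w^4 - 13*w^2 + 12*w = (w + 4)*(w^3 - 4*w^2 + 3*w) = (w - 1)*(w + 4)*(w^2 - 3*w) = (w - 3)*(w - 1)*(w + 4)*(w)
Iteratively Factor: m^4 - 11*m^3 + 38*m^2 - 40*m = (m - 4)*(m^3 - 7*m^2 + 10*m) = (m - 5)*(m - 4)*(m^2 - 2*m) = m*(m - 5)*(m - 4)*(m - 2)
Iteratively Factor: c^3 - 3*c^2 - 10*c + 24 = (c - 2)*(c^2 - c - 12) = (c - 4)*(c - 2)*(c + 3)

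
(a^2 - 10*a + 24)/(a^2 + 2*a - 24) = (a - 6)/(a + 6)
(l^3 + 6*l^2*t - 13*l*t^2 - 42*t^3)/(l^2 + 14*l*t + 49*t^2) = (l^2 - l*t - 6*t^2)/(l + 7*t)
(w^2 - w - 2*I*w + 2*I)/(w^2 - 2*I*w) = (w - 1)/w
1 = 1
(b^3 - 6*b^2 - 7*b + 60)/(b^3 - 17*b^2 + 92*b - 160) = (b + 3)/(b - 8)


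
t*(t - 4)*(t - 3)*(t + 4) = t^4 - 3*t^3 - 16*t^2 + 48*t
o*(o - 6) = o^2 - 6*o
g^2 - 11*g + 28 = (g - 7)*(g - 4)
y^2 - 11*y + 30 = (y - 6)*(y - 5)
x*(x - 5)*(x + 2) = x^3 - 3*x^2 - 10*x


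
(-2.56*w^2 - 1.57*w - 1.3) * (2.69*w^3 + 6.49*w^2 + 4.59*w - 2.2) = -6.8864*w^5 - 20.8377*w^4 - 25.4367*w^3 - 10.0113*w^2 - 2.513*w + 2.86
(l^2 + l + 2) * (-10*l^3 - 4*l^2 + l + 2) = -10*l^5 - 14*l^4 - 23*l^3 - 5*l^2 + 4*l + 4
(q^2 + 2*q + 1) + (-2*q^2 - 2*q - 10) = -q^2 - 9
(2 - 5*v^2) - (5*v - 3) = -5*v^2 - 5*v + 5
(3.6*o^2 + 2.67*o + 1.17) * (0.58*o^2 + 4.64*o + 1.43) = 2.088*o^4 + 18.2526*o^3 + 18.2154*o^2 + 9.2469*o + 1.6731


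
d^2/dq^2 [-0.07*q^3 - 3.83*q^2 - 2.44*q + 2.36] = -0.42*q - 7.66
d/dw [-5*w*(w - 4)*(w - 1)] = -15*w^2 + 50*w - 20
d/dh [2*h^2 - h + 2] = 4*h - 1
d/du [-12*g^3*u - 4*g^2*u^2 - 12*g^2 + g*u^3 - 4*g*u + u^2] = -12*g^3 - 8*g^2*u + 3*g*u^2 - 4*g + 2*u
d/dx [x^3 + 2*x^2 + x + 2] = 3*x^2 + 4*x + 1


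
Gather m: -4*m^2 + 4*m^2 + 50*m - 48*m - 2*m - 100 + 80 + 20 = 0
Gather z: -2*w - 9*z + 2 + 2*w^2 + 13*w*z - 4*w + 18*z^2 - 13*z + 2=2*w^2 - 6*w + 18*z^2 + z*(13*w - 22) + 4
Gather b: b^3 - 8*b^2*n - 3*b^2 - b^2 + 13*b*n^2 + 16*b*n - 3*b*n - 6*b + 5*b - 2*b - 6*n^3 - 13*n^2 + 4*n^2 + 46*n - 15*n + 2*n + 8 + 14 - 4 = b^3 + b^2*(-8*n - 4) + b*(13*n^2 + 13*n - 3) - 6*n^3 - 9*n^2 + 33*n + 18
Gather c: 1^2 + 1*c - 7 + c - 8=2*c - 14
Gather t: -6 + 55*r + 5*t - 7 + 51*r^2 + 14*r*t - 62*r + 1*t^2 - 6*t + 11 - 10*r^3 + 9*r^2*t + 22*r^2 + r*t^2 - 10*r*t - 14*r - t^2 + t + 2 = -10*r^3 + 73*r^2 + r*t^2 - 21*r + t*(9*r^2 + 4*r)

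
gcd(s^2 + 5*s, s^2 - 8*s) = s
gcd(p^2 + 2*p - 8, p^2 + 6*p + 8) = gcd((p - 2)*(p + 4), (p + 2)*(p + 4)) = p + 4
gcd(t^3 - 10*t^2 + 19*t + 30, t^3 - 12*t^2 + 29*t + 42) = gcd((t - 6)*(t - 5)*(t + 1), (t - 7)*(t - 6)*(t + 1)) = t^2 - 5*t - 6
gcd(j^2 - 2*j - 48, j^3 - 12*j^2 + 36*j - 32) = j - 8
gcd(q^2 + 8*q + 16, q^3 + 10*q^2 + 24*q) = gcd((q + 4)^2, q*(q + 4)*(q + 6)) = q + 4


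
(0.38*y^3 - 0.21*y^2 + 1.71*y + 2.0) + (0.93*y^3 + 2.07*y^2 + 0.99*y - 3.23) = 1.31*y^3 + 1.86*y^2 + 2.7*y - 1.23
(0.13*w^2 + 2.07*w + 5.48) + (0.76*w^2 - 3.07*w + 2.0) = 0.89*w^2 - 1.0*w + 7.48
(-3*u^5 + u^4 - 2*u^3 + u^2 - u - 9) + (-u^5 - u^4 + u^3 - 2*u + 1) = -4*u^5 - u^3 + u^2 - 3*u - 8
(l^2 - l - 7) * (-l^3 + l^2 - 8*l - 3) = -l^5 + 2*l^4 - 2*l^3 - 2*l^2 + 59*l + 21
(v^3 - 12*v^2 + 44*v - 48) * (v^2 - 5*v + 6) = v^5 - 17*v^4 + 110*v^3 - 340*v^2 + 504*v - 288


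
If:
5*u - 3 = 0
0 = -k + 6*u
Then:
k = 18/5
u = 3/5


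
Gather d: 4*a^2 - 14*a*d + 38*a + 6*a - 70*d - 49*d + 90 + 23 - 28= 4*a^2 + 44*a + d*(-14*a - 119) + 85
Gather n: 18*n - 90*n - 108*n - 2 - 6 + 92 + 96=180 - 180*n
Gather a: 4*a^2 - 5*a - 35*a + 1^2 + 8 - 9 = 4*a^2 - 40*a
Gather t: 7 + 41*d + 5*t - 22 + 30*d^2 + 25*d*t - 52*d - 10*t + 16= 30*d^2 - 11*d + t*(25*d - 5) + 1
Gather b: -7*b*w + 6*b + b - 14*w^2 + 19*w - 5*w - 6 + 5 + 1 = b*(7 - 7*w) - 14*w^2 + 14*w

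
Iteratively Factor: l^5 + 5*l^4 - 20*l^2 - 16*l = (l - 2)*(l^4 + 7*l^3 + 14*l^2 + 8*l) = l*(l - 2)*(l^3 + 7*l^2 + 14*l + 8) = l*(l - 2)*(l + 1)*(l^2 + 6*l + 8) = l*(l - 2)*(l + 1)*(l + 4)*(l + 2)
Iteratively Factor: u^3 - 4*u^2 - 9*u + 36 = (u - 4)*(u^2 - 9) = (u - 4)*(u - 3)*(u + 3)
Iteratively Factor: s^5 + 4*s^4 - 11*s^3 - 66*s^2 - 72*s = (s)*(s^4 + 4*s^3 - 11*s^2 - 66*s - 72) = s*(s + 3)*(s^3 + s^2 - 14*s - 24) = s*(s - 4)*(s + 3)*(s^2 + 5*s + 6) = s*(s - 4)*(s + 3)^2*(s + 2)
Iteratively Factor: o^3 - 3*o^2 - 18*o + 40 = (o + 4)*(o^2 - 7*o + 10) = (o - 5)*(o + 4)*(o - 2)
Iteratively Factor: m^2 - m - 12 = (m + 3)*(m - 4)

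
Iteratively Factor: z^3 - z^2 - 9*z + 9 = (z - 1)*(z^2 - 9) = (z - 1)*(z + 3)*(z - 3)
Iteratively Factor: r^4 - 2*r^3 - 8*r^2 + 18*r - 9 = (r - 1)*(r^3 - r^2 - 9*r + 9) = (r - 3)*(r - 1)*(r^2 + 2*r - 3) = (r - 3)*(r - 1)*(r + 3)*(r - 1)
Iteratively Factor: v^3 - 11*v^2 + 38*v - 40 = (v - 4)*(v^2 - 7*v + 10) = (v - 5)*(v - 4)*(v - 2)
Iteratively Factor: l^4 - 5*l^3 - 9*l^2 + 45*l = (l - 5)*(l^3 - 9*l) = (l - 5)*(l - 3)*(l^2 + 3*l) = (l - 5)*(l - 3)*(l + 3)*(l)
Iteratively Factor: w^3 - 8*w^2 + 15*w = (w - 5)*(w^2 - 3*w) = w*(w - 5)*(w - 3)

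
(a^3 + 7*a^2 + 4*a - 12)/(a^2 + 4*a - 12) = (a^2 + a - 2)/(a - 2)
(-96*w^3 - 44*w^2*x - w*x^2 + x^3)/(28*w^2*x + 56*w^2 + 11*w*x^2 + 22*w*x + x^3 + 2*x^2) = (-24*w^2 - 5*w*x + x^2)/(7*w*x + 14*w + x^2 + 2*x)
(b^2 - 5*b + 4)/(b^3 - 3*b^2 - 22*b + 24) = (b - 4)/(b^2 - 2*b - 24)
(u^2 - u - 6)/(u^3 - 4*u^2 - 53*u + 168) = (u + 2)/(u^2 - u - 56)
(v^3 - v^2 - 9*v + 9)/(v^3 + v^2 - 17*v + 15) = (v + 3)/(v + 5)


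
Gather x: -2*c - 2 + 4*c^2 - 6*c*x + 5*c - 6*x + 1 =4*c^2 + 3*c + x*(-6*c - 6) - 1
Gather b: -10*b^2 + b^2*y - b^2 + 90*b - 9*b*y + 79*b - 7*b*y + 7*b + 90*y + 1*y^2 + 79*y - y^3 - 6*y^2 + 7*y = b^2*(y - 11) + b*(176 - 16*y) - y^3 - 5*y^2 + 176*y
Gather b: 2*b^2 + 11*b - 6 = 2*b^2 + 11*b - 6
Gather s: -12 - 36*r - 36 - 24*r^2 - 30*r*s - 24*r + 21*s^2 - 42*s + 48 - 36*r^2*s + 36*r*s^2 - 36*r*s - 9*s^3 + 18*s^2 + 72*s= -24*r^2 - 60*r - 9*s^3 + s^2*(36*r + 39) + s*(-36*r^2 - 66*r + 30)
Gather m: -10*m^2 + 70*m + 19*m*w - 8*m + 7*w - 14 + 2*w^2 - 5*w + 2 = -10*m^2 + m*(19*w + 62) + 2*w^2 + 2*w - 12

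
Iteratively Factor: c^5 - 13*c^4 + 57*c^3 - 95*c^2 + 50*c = (c - 5)*(c^4 - 8*c^3 + 17*c^2 - 10*c) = (c - 5)^2*(c^3 - 3*c^2 + 2*c) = (c - 5)^2*(c - 2)*(c^2 - c) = (c - 5)^2*(c - 2)*(c - 1)*(c)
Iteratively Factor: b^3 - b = (b)*(b^2 - 1) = b*(b - 1)*(b + 1)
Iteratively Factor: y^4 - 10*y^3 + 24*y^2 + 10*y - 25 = (y - 5)*(y^3 - 5*y^2 - y + 5) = (y - 5)^2*(y^2 - 1) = (y - 5)^2*(y + 1)*(y - 1)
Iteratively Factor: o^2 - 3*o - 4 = (o + 1)*(o - 4)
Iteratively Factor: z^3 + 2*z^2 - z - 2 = (z - 1)*(z^2 + 3*z + 2) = (z - 1)*(z + 2)*(z + 1)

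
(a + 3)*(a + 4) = a^2 + 7*a + 12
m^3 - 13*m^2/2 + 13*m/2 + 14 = (m - 4)*(m - 7/2)*(m + 1)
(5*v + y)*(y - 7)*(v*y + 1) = 5*v^2*y^2 - 35*v^2*y + v*y^3 - 7*v*y^2 + 5*v*y - 35*v + y^2 - 7*y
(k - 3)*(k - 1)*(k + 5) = k^3 + k^2 - 17*k + 15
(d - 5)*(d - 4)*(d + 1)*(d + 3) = d^4 - 5*d^3 - 13*d^2 + 53*d + 60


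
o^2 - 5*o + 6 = (o - 3)*(o - 2)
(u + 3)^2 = u^2 + 6*u + 9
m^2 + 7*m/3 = m*(m + 7/3)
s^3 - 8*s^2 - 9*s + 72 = (s - 8)*(s - 3)*(s + 3)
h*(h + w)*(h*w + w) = h^3*w + h^2*w^2 + h^2*w + h*w^2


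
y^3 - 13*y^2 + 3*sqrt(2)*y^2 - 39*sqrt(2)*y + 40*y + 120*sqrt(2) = (y - 8)*(y - 5)*(y + 3*sqrt(2))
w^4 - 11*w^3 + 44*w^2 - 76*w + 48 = (w - 4)*(w - 3)*(w - 2)^2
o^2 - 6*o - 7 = (o - 7)*(o + 1)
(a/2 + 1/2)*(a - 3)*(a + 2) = a^3/2 - 7*a/2 - 3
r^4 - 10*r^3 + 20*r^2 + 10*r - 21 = (r - 7)*(r - 3)*(r - 1)*(r + 1)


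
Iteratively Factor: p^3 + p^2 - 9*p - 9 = (p + 3)*(p^2 - 2*p - 3) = (p + 1)*(p + 3)*(p - 3)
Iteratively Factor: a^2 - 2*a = (a - 2)*(a)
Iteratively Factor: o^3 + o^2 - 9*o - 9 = (o + 1)*(o^2 - 9) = (o - 3)*(o + 1)*(o + 3)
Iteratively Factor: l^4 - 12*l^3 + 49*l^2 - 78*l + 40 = (l - 4)*(l^3 - 8*l^2 + 17*l - 10) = (l - 4)*(l - 1)*(l^2 - 7*l + 10) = (l - 5)*(l - 4)*(l - 1)*(l - 2)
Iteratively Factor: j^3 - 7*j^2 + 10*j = (j)*(j^2 - 7*j + 10) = j*(j - 2)*(j - 5)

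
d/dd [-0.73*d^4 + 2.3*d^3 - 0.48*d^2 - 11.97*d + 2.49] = -2.92*d^3 + 6.9*d^2 - 0.96*d - 11.97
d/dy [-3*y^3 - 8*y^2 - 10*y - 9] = -9*y^2 - 16*y - 10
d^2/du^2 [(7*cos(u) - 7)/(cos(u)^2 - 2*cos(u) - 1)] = 7*(sin(u)^4*cos(u) - 2*sin(u)^4 + 8*sin(u)^2 - 7*cos(u) + 3*cos(3*u) + 8)/(sin(u)^2 + 2*cos(u))^3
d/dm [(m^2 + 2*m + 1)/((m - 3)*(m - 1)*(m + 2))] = (-m^4 - 4*m^3 - 4*m^2 + 16*m + 17)/(m^6 - 4*m^5 - 6*m^4 + 32*m^3 + m^2 - 60*m + 36)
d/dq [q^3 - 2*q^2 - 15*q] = 3*q^2 - 4*q - 15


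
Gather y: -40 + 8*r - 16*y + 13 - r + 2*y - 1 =7*r - 14*y - 28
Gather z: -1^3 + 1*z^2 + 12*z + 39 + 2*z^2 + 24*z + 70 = 3*z^2 + 36*z + 108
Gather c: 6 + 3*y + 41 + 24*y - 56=27*y - 9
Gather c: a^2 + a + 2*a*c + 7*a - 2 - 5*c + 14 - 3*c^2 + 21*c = a^2 + 8*a - 3*c^2 + c*(2*a + 16) + 12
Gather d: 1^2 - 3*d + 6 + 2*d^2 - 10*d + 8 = 2*d^2 - 13*d + 15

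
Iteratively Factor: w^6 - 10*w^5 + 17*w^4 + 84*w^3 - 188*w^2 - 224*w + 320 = (w - 5)*(w^5 - 5*w^4 - 8*w^3 + 44*w^2 + 32*w - 64) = (w - 5)*(w - 1)*(w^4 - 4*w^3 - 12*w^2 + 32*w + 64) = (w - 5)*(w - 4)*(w - 1)*(w^3 - 12*w - 16) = (w - 5)*(w - 4)*(w - 1)*(w + 2)*(w^2 - 2*w - 8) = (w - 5)*(w - 4)*(w - 1)*(w + 2)^2*(w - 4)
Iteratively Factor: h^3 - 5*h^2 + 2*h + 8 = (h - 2)*(h^2 - 3*h - 4) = (h - 2)*(h + 1)*(h - 4)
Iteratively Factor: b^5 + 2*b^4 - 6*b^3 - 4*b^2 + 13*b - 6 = (b + 2)*(b^4 - 6*b^2 + 8*b - 3) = (b - 1)*(b + 2)*(b^3 + b^2 - 5*b + 3) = (b - 1)*(b + 2)*(b + 3)*(b^2 - 2*b + 1) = (b - 1)^2*(b + 2)*(b + 3)*(b - 1)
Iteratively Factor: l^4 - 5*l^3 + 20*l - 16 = (l - 2)*(l^3 - 3*l^2 - 6*l + 8) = (l - 2)*(l - 1)*(l^2 - 2*l - 8) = (l - 4)*(l - 2)*(l - 1)*(l + 2)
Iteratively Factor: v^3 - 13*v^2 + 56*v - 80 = (v - 5)*(v^2 - 8*v + 16) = (v - 5)*(v - 4)*(v - 4)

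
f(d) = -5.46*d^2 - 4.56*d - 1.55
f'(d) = -10.92*d - 4.56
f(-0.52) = -0.66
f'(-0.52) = 1.12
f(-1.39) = -5.76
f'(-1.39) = 10.62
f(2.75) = -55.38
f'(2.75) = -34.59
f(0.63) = -6.59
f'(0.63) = -11.44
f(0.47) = -4.90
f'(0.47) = -9.69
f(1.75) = -26.25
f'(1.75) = -23.67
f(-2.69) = -28.79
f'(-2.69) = 24.81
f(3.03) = -65.49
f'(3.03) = -37.65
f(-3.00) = -37.01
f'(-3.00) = 28.20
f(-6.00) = -170.75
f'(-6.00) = 60.96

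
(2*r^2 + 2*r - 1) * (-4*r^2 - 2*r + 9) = -8*r^4 - 12*r^3 + 18*r^2 + 20*r - 9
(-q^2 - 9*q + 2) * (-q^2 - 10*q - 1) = q^4 + 19*q^3 + 89*q^2 - 11*q - 2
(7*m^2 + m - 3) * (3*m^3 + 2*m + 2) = 21*m^5 + 3*m^4 + 5*m^3 + 16*m^2 - 4*m - 6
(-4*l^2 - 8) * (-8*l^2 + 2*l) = 32*l^4 - 8*l^3 + 64*l^2 - 16*l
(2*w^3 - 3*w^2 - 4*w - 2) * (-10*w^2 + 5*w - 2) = -20*w^5 + 40*w^4 + 21*w^3 + 6*w^2 - 2*w + 4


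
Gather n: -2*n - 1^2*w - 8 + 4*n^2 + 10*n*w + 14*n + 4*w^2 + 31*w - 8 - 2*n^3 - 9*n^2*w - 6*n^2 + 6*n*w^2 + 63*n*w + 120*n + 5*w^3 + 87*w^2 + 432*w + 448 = -2*n^3 + n^2*(-9*w - 2) + n*(6*w^2 + 73*w + 132) + 5*w^3 + 91*w^2 + 462*w + 432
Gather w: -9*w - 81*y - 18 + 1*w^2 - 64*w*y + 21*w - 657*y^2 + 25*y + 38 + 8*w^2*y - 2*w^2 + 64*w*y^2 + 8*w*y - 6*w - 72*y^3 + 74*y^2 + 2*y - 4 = w^2*(8*y - 1) + w*(64*y^2 - 56*y + 6) - 72*y^3 - 583*y^2 - 54*y + 16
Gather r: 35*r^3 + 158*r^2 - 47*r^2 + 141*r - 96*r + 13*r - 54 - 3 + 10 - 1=35*r^3 + 111*r^2 + 58*r - 48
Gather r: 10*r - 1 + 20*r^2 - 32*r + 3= 20*r^2 - 22*r + 2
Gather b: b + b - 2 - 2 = 2*b - 4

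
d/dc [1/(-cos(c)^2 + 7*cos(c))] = (7 - 2*cos(c))*sin(c)/((cos(c) - 7)^2*cos(c)^2)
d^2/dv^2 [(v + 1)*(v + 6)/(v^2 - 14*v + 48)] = 42*(v^3 - 6*v^2 - 60*v + 376)/(v^6 - 42*v^5 + 732*v^4 - 6776*v^3 + 35136*v^2 - 96768*v + 110592)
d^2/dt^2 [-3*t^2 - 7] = -6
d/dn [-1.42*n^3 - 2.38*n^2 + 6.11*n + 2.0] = -4.26*n^2 - 4.76*n + 6.11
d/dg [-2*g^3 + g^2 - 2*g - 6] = -6*g^2 + 2*g - 2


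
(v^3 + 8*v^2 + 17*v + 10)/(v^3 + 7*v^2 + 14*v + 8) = (v + 5)/(v + 4)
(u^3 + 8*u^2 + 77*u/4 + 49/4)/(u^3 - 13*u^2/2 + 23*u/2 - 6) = (4*u^3 + 32*u^2 + 77*u + 49)/(2*(2*u^3 - 13*u^2 + 23*u - 12))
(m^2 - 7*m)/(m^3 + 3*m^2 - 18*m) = (m - 7)/(m^2 + 3*m - 18)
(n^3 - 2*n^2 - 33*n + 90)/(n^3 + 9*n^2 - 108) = (n - 5)/(n + 6)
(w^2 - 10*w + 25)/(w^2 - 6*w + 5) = (w - 5)/(w - 1)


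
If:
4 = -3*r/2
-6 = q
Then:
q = -6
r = -8/3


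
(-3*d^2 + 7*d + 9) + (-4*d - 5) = -3*d^2 + 3*d + 4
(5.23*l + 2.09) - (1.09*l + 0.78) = 4.14*l + 1.31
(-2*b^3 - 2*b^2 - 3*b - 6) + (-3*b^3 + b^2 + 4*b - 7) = -5*b^3 - b^2 + b - 13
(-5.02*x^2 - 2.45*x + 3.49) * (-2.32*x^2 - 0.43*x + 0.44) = 11.6464*x^4 + 7.8426*x^3 - 9.2521*x^2 - 2.5787*x + 1.5356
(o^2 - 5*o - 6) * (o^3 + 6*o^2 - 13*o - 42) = o^5 + o^4 - 49*o^3 - 13*o^2 + 288*o + 252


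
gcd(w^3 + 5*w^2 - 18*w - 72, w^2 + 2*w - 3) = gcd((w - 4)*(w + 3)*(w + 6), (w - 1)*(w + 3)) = w + 3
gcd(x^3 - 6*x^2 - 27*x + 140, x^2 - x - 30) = x + 5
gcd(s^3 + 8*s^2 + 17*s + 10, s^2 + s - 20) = s + 5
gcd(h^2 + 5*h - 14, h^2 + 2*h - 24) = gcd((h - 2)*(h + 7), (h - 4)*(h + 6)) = 1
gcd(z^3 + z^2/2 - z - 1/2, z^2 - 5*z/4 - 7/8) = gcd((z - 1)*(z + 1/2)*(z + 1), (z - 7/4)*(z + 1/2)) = z + 1/2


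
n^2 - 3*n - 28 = (n - 7)*(n + 4)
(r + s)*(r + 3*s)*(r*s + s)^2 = r^4*s^2 + 4*r^3*s^3 + 2*r^3*s^2 + 3*r^2*s^4 + 8*r^2*s^3 + r^2*s^2 + 6*r*s^4 + 4*r*s^3 + 3*s^4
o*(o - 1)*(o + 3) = o^3 + 2*o^2 - 3*o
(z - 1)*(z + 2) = z^2 + z - 2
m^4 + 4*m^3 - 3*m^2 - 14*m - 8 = (m - 2)*(m + 1)^2*(m + 4)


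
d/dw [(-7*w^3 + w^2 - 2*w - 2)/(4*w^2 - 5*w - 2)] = (-28*w^4 + 70*w^3 + 45*w^2 + 12*w - 6)/(16*w^4 - 40*w^3 + 9*w^2 + 20*w + 4)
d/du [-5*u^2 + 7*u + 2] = 7 - 10*u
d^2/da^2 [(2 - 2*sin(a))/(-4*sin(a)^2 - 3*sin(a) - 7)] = 2*(-16*sin(a)^5 + 76*sin(a)^4 + 236*sin(a)^3 - 178*sin(a)^2 - 310*sin(a) - 4)/(4*sin(a)^2 + 3*sin(a) + 7)^3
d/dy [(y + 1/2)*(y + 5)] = 2*y + 11/2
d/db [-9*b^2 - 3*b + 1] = -18*b - 3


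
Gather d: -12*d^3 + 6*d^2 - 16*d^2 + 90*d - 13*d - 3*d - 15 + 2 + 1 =-12*d^3 - 10*d^2 + 74*d - 12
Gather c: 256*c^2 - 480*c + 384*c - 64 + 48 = 256*c^2 - 96*c - 16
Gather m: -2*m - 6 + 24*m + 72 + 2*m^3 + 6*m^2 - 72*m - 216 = 2*m^3 + 6*m^2 - 50*m - 150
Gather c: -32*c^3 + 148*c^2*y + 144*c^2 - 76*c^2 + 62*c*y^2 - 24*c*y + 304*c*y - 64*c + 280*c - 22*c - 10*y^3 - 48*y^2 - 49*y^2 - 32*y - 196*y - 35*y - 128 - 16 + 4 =-32*c^3 + c^2*(148*y + 68) + c*(62*y^2 + 280*y + 194) - 10*y^3 - 97*y^2 - 263*y - 140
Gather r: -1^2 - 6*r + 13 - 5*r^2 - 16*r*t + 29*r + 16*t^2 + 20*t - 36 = -5*r^2 + r*(23 - 16*t) + 16*t^2 + 20*t - 24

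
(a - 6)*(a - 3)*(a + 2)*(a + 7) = a^4 - 49*a^2 + 36*a + 252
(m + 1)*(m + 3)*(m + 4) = m^3 + 8*m^2 + 19*m + 12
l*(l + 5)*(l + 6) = l^3 + 11*l^2 + 30*l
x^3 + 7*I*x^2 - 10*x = x*(x + 2*I)*(x + 5*I)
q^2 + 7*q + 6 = (q + 1)*(q + 6)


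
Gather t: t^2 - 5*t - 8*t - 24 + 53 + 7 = t^2 - 13*t + 36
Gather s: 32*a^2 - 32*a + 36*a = 32*a^2 + 4*a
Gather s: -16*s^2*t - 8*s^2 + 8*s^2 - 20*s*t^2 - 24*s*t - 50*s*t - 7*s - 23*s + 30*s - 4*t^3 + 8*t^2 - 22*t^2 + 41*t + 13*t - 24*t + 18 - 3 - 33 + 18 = -16*s^2*t + s*(-20*t^2 - 74*t) - 4*t^3 - 14*t^2 + 30*t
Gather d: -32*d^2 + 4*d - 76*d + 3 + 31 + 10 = -32*d^2 - 72*d + 44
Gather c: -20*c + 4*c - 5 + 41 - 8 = 28 - 16*c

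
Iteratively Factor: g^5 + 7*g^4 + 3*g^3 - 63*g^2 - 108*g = (g + 3)*(g^4 + 4*g^3 - 9*g^2 - 36*g) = (g + 3)*(g + 4)*(g^3 - 9*g) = g*(g + 3)*(g + 4)*(g^2 - 9) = g*(g - 3)*(g + 3)*(g + 4)*(g + 3)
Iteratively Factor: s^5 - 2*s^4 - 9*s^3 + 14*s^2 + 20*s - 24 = (s - 1)*(s^4 - s^3 - 10*s^2 + 4*s + 24) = (s - 1)*(s + 2)*(s^3 - 3*s^2 - 4*s + 12) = (s - 1)*(s + 2)^2*(s^2 - 5*s + 6) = (s - 3)*(s - 1)*(s + 2)^2*(s - 2)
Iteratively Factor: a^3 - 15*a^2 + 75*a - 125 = (a - 5)*(a^2 - 10*a + 25) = (a - 5)^2*(a - 5)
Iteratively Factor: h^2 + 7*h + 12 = (h + 3)*(h + 4)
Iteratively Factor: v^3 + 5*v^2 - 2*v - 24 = (v + 3)*(v^2 + 2*v - 8) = (v + 3)*(v + 4)*(v - 2)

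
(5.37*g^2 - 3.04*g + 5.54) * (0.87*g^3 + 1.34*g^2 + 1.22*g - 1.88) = 4.6719*g^5 + 4.551*g^4 + 7.2976*g^3 - 6.3808*g^2 + 12.474*g - 10.4152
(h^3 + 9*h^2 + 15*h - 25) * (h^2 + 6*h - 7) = h^5 + 15*h^4 + 62*h^3 + 2*h^2 - 255*h + 175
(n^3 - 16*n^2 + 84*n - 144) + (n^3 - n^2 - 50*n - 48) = 2*n^3 - 17*n^2 + 34*n - 192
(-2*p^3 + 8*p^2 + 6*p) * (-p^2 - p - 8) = 2*p^5 - 6*p^4 + 2*p^3 - 70*p^2 - 48*p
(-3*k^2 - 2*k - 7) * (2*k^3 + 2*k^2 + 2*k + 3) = -6*k^5 - 10*k^4 - 24*k^3 - 27*k^2 - 20*k - 21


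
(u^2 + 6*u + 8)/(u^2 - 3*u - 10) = (u + 4)/(u - 5)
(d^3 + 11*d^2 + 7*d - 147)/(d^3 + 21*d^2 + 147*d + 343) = (d - 3)/(d + 7)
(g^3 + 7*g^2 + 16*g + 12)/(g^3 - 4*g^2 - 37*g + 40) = (g^3 + 7*g^2 + 16*g + 12)/(g^3 - 4*g^2 - 37*g + 40)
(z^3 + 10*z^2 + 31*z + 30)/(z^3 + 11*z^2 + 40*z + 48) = (z^2 + 7*z + 10)/(z^2 + 8*z + 16)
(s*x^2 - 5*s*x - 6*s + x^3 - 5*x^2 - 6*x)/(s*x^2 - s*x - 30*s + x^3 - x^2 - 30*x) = (x + 1)/(x + 5)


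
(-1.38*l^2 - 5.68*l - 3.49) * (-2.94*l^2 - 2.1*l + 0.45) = 4.0572*l^4 + 19.5972*l^3 + 21.5676*l^2 + 4.773*l - 1.5705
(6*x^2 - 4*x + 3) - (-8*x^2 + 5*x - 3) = 14*x^2 - 9*x + 6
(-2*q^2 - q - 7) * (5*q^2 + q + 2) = -10*q^4 - 7*q^3 - 40*q^2 - 9*q - 14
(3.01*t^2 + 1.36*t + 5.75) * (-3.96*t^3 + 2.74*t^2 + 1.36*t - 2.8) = -11.9196*t^5 + 2.8618*t^4 - 14.95*t^3 + 9.1766*t^2 + 4.012*t - 16.1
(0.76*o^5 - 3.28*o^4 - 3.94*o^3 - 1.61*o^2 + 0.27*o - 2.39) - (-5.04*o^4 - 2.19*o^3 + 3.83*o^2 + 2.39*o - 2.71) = 0.76*o^5 + 1.76*o^4 - 1.75*o^3 - 5.44*o^2 - 2.12*o + 0.32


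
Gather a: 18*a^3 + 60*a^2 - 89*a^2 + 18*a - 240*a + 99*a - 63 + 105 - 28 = 18*a^3 - 29*a^2 - 123*a + 14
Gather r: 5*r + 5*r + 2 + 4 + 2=10*r + 8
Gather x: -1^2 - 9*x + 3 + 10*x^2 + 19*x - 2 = 10*x^2 + 10*x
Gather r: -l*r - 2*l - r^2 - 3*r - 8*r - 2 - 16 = -2*l - r^2 + r*(-l - 11) - 18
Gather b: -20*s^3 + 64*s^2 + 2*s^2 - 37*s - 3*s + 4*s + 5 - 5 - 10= -20*s^3 + 66*s^2 - 36*s - 10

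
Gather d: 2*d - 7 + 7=2*d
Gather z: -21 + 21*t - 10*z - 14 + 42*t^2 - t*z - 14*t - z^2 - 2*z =42*t^2 + 7*t - z^2 + z*(-t - 12) - 35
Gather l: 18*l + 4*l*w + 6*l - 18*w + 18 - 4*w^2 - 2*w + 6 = l*(4*w + 24) - 4*w^2 - 20*w + 24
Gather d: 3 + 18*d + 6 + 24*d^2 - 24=24*d^2 + 18*d - 15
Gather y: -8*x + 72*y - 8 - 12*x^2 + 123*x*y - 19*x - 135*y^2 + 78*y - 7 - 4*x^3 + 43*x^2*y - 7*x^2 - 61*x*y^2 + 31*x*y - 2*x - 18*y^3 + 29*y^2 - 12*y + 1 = -4*x^3 - 19*x^2 - 29*x - 18*y^3 + y^2*(-61*x - 106) + y*(43*x^2 + 154*x + 138) - 14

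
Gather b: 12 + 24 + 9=45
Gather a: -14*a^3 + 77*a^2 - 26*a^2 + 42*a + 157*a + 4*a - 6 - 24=-14*a^3 + 51*a^2 + 203*a - 30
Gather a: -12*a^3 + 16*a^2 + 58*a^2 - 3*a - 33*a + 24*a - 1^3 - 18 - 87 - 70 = -12*a^3 + 74*a^2 - 12*a - 176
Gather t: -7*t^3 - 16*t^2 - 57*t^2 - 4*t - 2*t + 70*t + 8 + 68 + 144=-7*t^3 - 73*t^2 + 64*t + 220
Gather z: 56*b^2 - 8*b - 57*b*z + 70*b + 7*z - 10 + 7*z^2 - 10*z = 56*b^2 + 62*b + 7*z^2 + z*(-57*b - 3) - 10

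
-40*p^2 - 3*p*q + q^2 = (-8*p + q)*(5*p + q)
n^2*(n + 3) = n^3 + 3*n^2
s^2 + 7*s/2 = s*(s + 7/2)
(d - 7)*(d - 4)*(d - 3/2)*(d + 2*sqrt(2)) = d^4 - 25*d^3/2 + 2*sqrt(2)*d^3 - 25*sqrt(2)*d^2 + 89*d^2/2 - 42*d + 89*sqrt(2)*d - 84*sqrt(2)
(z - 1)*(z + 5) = z^2 + 4*z - 5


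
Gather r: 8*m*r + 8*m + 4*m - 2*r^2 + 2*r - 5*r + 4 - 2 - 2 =12*m - 2*r^2 + r*(8*m - 3)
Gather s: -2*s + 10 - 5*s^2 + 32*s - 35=-5*s^2 + 30*s - 25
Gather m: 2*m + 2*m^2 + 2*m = 2*m^2 + 4*m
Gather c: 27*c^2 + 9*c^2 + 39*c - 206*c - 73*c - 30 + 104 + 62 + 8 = 36*c^2 - 240*c + 144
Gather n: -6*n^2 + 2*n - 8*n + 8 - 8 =-6*n^2 - 6*n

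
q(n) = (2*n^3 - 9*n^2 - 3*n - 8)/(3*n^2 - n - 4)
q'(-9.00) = 0.66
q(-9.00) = -8.74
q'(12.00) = 0.68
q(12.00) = 5.09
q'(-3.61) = 0.47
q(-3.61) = -5.39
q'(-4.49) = 0.58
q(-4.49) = -5.86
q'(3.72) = 1.15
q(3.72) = -1.21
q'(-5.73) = 0.63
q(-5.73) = -6.61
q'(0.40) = 3.31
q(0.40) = 2.68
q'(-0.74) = -32.37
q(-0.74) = 7.12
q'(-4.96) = 0.60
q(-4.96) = -6.13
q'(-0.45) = -5.84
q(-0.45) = 2.94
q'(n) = (1 - 6*n)*(2*n^3 - 9*n^2 - 3*n - 8)/(3*n^2 - n - 4)^2 + (6*n^2 - 18*n - 3)/(3*n^2 - n - 4) = 2*(3*n^4 - 2*n^3 - 3*n^2 + 60*n + 2)/(9*n^4 - 6*n^3 - 23*n^2 + 8*n + 16)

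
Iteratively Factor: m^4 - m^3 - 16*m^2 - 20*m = (m + 2)*(m^3 - 3*m^2 - 10*m) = (m + 2)^2*(m^2 - 5*m) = (m - 5)*(m + 2)^2*(m)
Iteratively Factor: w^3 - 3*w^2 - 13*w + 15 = (w + 3)*(w^2 - 6*w + 5) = (w - 5)*(w + 3)*(w - 1)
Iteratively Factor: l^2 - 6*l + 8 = (l - 2)*(l - 4)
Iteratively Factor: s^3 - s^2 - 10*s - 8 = (s + 1)*(s^2 - 2*s - 8) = (s + 1)*(s + 2)*(s - 4)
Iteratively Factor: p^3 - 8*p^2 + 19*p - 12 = (p - 1)*(p^2 - 7*p + 12) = (p - 4)*(p - 1)*(p - 3)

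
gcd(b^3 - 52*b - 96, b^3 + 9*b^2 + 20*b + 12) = b^2 + 8*b + 12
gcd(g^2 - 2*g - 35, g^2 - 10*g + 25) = 1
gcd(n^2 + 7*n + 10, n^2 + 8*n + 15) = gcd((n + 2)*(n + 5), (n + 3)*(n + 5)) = n + 5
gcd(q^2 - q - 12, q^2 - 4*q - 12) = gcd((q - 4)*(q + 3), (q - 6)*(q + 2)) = 1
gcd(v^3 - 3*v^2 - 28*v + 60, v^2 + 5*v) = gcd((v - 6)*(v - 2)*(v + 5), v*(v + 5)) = v + 5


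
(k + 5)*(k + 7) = k^2 + 12*k + 35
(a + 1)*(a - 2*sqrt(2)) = a^2 - 2*sqrt(2)*a + a - 2*sqrt(2)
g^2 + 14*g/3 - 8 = (g - 4/3)*(g + 6)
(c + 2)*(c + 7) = c^2 + 9*c + 14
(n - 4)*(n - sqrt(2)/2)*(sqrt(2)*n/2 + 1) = sqrt(2)*n^3/2 - 2*sqrt(2)*n^2 + n^2/2 - 2*n - sqrt(2)*n/2 + 2*sqrt(2)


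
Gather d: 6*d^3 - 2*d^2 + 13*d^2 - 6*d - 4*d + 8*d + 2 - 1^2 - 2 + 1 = 6*d^3 + 11*d^2 - 2*d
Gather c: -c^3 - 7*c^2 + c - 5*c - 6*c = -c^3 - 7*c^2 - 10*c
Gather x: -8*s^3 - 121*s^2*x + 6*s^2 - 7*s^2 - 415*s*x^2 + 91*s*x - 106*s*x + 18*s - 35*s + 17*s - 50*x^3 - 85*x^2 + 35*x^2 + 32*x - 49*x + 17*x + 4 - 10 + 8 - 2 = -8*s^3 - s^2 - 50*x^3 + x^2*(-415*s - 50) + x*(-121*s^2 - 15*s)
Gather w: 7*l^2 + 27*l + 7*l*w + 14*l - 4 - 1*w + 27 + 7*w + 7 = 7*l^2 + 41*l + w*(7*l + 6) + 30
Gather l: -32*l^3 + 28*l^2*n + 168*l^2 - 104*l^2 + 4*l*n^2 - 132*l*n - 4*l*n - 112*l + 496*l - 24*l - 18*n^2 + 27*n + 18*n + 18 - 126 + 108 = -32*l^3 + l^2*(28*n + 64) + l*(4*n^2 - 136*n + 360) - 18*n^2 + 45*n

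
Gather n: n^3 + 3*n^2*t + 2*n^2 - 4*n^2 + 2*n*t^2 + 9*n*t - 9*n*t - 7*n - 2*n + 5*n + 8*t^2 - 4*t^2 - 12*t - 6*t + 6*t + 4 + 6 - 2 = n^3 + n^2*(3*t - 2) + n*(2*t^2 - 4) + 4*t^2 - 12*t + 8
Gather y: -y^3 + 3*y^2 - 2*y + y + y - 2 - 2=-y^3 + 3*y^2 - 4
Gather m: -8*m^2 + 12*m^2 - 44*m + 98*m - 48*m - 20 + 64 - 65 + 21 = 4*m^2 + 6*m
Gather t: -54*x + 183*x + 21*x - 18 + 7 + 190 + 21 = 150*x + 200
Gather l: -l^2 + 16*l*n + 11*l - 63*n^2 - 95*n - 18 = -l^2 + l*(16*n + 11) - 63*n^2 - 95*n - 18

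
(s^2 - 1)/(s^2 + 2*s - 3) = (s + 1)/(s + 3)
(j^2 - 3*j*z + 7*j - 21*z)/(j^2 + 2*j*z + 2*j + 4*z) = (j^2 - 3*j*z + 7*j - 21*z)/(j^2 + 2*j*z + 2*j + 4*z)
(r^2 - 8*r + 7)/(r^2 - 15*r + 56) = (r - 1)/(r - 8)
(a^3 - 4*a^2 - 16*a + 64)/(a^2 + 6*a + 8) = (a^2 - 8*a + 16)/(a + 2)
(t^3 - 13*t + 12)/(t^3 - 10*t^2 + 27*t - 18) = (t + 4)/(t - 6)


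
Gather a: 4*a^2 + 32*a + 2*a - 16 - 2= 4*a^2 + 34*a - 18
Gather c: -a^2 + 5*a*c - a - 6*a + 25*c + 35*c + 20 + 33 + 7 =-a^2 - 7*a + c*(5*a + 60) + 60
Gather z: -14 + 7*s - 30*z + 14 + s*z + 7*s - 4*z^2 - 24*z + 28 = 14*s - 4*z^2 + z*(s - 54) + 28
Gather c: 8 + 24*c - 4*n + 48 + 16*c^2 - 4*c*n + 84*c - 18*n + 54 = 16*c^2 + c*(108 - 4*n) - 22*n + 110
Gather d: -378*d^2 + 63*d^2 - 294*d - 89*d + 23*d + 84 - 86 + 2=-315*d^2 - 360*d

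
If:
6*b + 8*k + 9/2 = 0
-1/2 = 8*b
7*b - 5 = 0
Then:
No Solution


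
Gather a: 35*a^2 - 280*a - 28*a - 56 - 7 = 35*a^2 - 308*a - 63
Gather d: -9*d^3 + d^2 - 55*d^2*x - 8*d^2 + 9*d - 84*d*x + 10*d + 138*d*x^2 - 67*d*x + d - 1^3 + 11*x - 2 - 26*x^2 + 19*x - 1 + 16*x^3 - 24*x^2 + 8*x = -9*d^3 + d^2*(-55*x - 7) + d*(138*x^2 - 151*x + 20) + 16*x^3 - 50*x^2 + 38*x - 4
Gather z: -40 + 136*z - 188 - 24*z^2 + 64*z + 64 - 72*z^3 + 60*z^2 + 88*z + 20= -72*z^3 + 36*z^2 + 288*z - 144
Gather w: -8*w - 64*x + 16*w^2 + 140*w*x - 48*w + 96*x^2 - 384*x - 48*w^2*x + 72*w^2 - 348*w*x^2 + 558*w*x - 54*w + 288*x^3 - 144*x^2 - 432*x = w^2*(88 - 48*x) + w*(-348*x^2 + 698*x - 110) + 288*x^3 - 48*x^2 - 880*x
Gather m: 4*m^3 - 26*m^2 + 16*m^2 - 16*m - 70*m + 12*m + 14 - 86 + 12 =4*m^3 - 10*m^2 - 74*m - 60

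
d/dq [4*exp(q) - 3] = 4*exp(q)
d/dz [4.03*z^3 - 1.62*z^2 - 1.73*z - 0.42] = 12.09*z^2 - 3.24*z - 1.73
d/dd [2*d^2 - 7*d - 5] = 4*d - 7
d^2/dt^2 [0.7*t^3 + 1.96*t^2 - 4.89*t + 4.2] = 4.2*t + 3.92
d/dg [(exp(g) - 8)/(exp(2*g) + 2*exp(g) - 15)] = (-2*(exp(g) - 8)*(exp(g) + 1) + exp(2*g) + 2*exp(g) - 15)*exp(g)/(exp(2*g) + 2*exp(g) - 15)^2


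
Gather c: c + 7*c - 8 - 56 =8*c - 64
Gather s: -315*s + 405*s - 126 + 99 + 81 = 90*s + 54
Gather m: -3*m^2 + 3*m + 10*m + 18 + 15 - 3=-3*m^2 + 13*m + 30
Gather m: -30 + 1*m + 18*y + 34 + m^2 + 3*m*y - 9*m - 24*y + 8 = m^2 + m*(3*y - 8) - 6*y + 12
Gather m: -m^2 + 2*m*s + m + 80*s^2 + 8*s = -m^2 + m*(2*s + 1) + 80*s^2 + 8*s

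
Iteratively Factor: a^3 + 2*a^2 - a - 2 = (a + 2)*(a^2 - 1) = (a - 1)*(a + 2)*(a + 1)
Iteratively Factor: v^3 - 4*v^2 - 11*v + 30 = (v + 3)*(v^2 - 7*v + 10) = (v - 5)*(v + 3)*(v - 2)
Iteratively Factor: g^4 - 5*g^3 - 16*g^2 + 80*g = (g)*(g^3 - 5*g^2 - 16*g + 80) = g*(g - 4)*(g^2 - g - 20) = g*(g - 4)*(g + 4)*(g - 5)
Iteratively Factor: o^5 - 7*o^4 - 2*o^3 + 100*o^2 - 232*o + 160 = (o - 5)*(o^4 - 2*o^3 - 12*o^2 + 40*o - 32) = (o - 5)*(o - 2)*(o^3 - 12*o + 16) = (o - 5)*(o - 2)^2*(o^2 + 2*o - 8) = (o - 5)*(o - 2)^2*(o + 4)*(o - 2)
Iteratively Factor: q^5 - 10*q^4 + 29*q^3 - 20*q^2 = (q)*(q^4 - 10*q^3 + 29*q^2 - 20*q) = q^2*(q^3 - 10*q^2 + 29*q - 20) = q^2*(q - 5)*(q^2 - 5*q + 4) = q^2*(q - 5)*(q - 1)*(q - 4)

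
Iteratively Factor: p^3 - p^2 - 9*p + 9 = (p + 3)*(p^2 - 4*p + 3) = (p - 3)*(p + 3)*(p - 1)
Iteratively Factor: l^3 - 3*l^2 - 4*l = (l)*(l^2 - 3*l - 4) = l*(l - 4)*(l + 1)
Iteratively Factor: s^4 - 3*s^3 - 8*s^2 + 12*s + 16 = (s + 2)*(s^3 - 5*s^2 + 2*s + 8) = (s - 4)*(s + 2)*(s^2 - s - 2) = (s - 4)*(s + 1)*(s + 2)*(s - 2)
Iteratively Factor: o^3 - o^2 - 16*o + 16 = (o - 1)*(o^2 - 16) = (o - 1)*(o + 4)*(o - 4)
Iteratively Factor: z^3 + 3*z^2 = (z + 3)*(z^2) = z*(z + 3)*(z)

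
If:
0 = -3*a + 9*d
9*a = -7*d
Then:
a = 0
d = 0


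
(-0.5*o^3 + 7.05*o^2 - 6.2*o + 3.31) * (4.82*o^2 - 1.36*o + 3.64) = -2.41*o^5 + 34.661*o^4 - 41.292*o^3 + 50.0482*o^2 - 27.0696*o + 12.0484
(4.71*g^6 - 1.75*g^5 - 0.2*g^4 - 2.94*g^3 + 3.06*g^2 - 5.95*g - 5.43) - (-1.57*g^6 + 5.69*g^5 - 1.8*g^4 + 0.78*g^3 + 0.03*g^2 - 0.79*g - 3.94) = 6.28*g^6 - 7.44*g^5 + 1.6*g^4 - 3.72*g^3 + 3.03*g^2 - 5.16*g - 1.49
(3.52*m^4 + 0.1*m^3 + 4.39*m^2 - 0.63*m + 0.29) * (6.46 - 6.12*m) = -21.5424*m^5 + 22.1272*m^4 - 26.2208*m^3 + 32.215*m^2 - 5.8446*m + 1.8734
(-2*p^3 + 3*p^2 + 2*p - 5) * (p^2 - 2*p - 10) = -2*p^5 + 7*p^4 + 16*p^3 - 39*p^2 - 10*p + 50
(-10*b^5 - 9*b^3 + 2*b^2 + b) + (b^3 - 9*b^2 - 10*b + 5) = -10*b^5 - 8*b^3 - 7*b^2 - 9*b + 5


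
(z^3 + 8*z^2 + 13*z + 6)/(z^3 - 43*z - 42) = (z + 1)/(z - 7)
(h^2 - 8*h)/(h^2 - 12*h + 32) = h/(h - 4)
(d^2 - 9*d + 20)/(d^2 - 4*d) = (d - 5)/d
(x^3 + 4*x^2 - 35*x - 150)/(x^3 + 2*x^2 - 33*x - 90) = (x + 5)/(x + 3)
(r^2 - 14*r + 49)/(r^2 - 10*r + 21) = (r - 7)/(r - 3)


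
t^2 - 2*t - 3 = (t - 3)*(t + 1)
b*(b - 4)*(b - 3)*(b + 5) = b^4 - 2*b^3 - 23*b^2 + 60*b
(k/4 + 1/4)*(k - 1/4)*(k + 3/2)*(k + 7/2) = k^4/4 + 23*k^3/16 + 35*k^2/16 + 43*k/64 - 21/64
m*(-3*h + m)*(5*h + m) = -15*h^2*m + 2*h*m^2 + m^3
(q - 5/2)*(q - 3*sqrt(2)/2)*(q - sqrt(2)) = q^3 - 5*sqrt(2)*q^2/2 - 5*q^2/2 + 3*q + 25*sqrt(2)*q/4 - 15/2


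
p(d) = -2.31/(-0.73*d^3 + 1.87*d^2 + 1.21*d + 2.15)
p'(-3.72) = -0.03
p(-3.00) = -0.07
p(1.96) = -0.37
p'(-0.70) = -0.94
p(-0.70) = -0.94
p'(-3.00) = -0.06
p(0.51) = -0.73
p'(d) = -2.31*(2.19*d^2 - 3.74*d - 1.21)/(-0.73*d^3 + 1.87*d^2 + 1.21*d + 2.15)^2 = (-5.0589*d^2 + 8.6394*d + 2.7951)/(-0.73*d^3 + 1.87*d^2 + 1.21*d + 2.15)^2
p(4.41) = 0.12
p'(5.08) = -0.05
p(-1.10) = -0.57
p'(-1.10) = -0.78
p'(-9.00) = -0.00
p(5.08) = 0.06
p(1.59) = -0.39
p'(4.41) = -0.16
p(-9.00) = -0.00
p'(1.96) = 0.01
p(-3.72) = -0.04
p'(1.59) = 0.11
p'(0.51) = 0.59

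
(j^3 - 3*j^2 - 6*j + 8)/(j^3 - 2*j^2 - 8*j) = (j - 1)/j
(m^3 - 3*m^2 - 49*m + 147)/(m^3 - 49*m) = (m - 3)/m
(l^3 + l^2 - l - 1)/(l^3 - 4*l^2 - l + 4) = (l + 1)/(l - 4)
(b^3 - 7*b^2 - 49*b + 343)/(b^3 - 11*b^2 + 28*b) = (b^2 - 49)/(b*(b - 4))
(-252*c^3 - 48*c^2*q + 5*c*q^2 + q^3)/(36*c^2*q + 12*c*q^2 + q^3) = (-7*c + q)/q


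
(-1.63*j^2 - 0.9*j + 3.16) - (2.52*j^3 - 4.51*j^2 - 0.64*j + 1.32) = -2.52*j^3 + 2.88*j^2 - 0.26*j + 1.84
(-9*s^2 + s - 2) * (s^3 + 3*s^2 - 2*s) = -9*s^5 - 26*s^4 + 19*s^3 - 8*s^2 + 4*s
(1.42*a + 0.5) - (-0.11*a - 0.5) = 1.53*a + 1.0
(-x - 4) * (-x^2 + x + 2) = x^3 + 3*x^2 - 6*x - 8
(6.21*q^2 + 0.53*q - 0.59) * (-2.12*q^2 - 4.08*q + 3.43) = -13.1652*q^4 - 26.4604*q^3 + 20.3887*q^2 + 4.2251*q - 2.0237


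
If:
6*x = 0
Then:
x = 0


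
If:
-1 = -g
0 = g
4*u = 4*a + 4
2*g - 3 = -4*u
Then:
No Solution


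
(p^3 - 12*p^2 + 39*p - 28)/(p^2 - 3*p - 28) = (p^2 - 5*p + 4)/(p + 4)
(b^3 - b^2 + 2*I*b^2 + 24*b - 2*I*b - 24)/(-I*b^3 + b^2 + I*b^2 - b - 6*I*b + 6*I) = (I*b^2 - 2*b + 24*I)/(b^2 + I*b + 6)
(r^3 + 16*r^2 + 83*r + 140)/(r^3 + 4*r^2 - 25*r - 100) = (r + 7)/(r - 5)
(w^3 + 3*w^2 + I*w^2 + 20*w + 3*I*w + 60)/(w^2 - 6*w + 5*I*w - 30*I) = (w^2 + w*(3 - 4*I) - 12*I)/(w - 6)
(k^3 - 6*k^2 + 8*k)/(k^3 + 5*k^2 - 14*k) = (k - 4)/(k + 7)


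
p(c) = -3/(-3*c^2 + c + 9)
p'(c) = -3*(6*c - 1)/(-3*c^2 + c + 9)^2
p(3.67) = 0.11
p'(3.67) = -0.08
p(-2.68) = 0.20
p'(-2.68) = 0.22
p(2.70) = 0.29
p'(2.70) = -0.44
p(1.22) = -0.52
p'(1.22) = -0.57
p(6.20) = 0.03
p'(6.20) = -0.01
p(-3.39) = 0.10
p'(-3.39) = 0.08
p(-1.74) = 1.65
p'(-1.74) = 10.33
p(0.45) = -0.34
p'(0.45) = -0.07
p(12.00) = 0.01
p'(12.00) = 0.00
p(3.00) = 0.20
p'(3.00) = -0.23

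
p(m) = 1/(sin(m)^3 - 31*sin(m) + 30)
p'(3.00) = -0.05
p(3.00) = 0.04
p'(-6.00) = 0.06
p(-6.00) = 0.05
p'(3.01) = -0.05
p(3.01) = 0.04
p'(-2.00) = -0.00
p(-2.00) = 0.02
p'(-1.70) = -0.00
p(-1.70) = 0.02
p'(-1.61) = -0.00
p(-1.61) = 0.02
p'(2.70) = -0.10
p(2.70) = 0.06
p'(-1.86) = -0.00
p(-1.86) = 0.02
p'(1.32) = 9.06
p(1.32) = 1.14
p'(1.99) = -1.94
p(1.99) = 0.41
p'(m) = (-3*sin(m)^2*cos(m) + 31*cos(m))/(sin(m)^3 - 31*sin(m) + 30)^2 = (31 - 3*sin(m)^2)*cos(m)/(sin(m)^3 - 31*sin(m) + 30)^2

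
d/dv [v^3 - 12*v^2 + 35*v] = 3*v^2 - 24*v + 35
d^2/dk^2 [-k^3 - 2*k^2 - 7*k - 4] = -6*k - 4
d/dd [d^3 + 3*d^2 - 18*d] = 3*d^2 + 6*d - 18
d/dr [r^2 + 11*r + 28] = 2*r + 11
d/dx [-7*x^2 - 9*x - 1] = -14*x - 9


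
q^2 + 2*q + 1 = (q + 1)^2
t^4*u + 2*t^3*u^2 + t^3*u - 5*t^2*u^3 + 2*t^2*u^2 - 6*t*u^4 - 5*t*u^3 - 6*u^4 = (t - 2*u)*(t + u)*(t + 3*u)*(t*u + u)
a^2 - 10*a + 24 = (a - 6)*(a - 4)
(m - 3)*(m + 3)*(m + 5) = m^3 + 5*m^2 - 9*m - 45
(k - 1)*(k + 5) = k^2 + 4*k - 5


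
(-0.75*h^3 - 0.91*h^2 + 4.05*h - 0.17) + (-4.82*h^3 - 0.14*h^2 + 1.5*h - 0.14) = -5.57*h^3 - 1.05*h^2 + 5.55*h - 0.31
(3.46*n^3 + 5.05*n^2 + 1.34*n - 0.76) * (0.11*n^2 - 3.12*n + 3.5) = 0.3806*n^5 - 10.2397*n^4 - 3.4986*n^3 + 13.4106*n^2 + 7.0612*n - 2.66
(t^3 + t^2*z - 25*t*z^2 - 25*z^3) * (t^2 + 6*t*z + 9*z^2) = t^5 + 7*t^4*z - 10*t^3*z^2 - 166*t^2*z^3 - 375*t*z^4 - 225*z^5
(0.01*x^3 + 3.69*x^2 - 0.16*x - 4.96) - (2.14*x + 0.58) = 0.01*x^3 + 3.69*x^2 - 2.3*x - 5.54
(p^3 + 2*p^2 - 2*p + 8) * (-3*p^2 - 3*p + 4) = -3*p^5 - 9*p^4 + 4*p^3 - 10*p^2 - 32*p + 32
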